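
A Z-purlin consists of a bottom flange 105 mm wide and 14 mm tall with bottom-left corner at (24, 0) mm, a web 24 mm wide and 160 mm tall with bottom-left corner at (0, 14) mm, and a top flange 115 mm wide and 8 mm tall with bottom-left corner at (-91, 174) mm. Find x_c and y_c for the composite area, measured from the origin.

bottom flange: A = 105 × 14 = 1470.00, centroid at (76.50, 7.00).
web: A = 24 × 160 = 3840.00, centroid at (12.00, 94.00).
top flange: A = 115 × 8 = 920.00, centroid at (-33.50, 178.00).
ΣA = 6230.00 mm²
ΣAx_c = (1470.00)(76.50) + (3840.00)(12.00) + (920.00)(-33.50) = 127715.00 mm³
ΣAy_c = (1470.00)(7.00) + (3840.00)(94.00) + (920.00)(178.00) = 535010.00 mm³
x_c = 127715.00 / 6230.00 = 20.50 mm
y_c = 535010.00 / 6230.00 = 85.88 mm

x_c = 20.50 mm, y_c = 85.88 mm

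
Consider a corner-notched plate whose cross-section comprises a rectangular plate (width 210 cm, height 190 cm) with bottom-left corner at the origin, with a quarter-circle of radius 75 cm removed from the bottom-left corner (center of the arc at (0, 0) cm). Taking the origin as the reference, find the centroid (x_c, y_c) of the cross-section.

plate: A = 210 × 190 = 39900.00, centroid at (105.00, 95.00).
removed quarter-circle: A = −¼π·75² = -4417.86, centroid at (31.83, 31.83).
ΣA = 35482.14 cm², ΣAx_c = 4048875.00 cm³, ΣAy_c = 3649875.00 cm³.
x_c = 4048875.00/35482.14 = 114.11 cm; y_c = 3649875.00/35482.14 = 102.87 cm.

x_c = 114.11 cm, y_c = 102.87 cm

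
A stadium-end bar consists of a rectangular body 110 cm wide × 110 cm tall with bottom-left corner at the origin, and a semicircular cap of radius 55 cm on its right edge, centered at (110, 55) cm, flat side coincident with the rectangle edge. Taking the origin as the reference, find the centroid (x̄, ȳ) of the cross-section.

Part | A | x̄ᵢ | ȳᵢ | A·x̄ᵢ | A·ȳᵢ
rectangular body | 12100.00 | 55.00 | 55.00 | 665500.00 | 665500.00
semicircular end | 4751.66 | 133.34 | 55.00 | 633599.14 | 261341.24
Σ | 16851.66 |  |  | 1299099.14 | 926841.24
x̄ = 1299099.14 / 16851.66 = 77.09 cm
ȳ = 926841.24 / 16851.66 = 55.00 cm

x̄ = 77.09 cm, ȳ = 55.00 cm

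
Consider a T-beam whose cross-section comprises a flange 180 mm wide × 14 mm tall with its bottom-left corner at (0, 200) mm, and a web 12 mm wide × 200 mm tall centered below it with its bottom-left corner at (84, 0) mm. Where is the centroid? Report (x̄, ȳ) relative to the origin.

x̄ = 90.00 mm, ȳ = 154.80 mm

Part | A | x̄ᵢ | ȳᵢ | A·x̄ᵢ | A·ȳᵢ
web | 2400.00 | 90.00 | 100.00 | 216000.00 | 240000.00
flange | 2520.00 | 90.00 | 207.00 | 226800.00 | 521640.00
Σ | 4920.00 |  |  | 442800.00 | 761640.00
x̄ = 442800.00 / 4920.00 = 90.00 mm
ȳ = 761640.00 / 4920.00 = 154.80 mm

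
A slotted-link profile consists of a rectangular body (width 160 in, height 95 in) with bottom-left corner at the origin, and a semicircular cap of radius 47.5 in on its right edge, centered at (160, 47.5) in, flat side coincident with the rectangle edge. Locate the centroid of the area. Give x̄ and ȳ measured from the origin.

x̄ = 98.94 in, ȳ = 47.50 in

rectangular body: A = 160 × 95 = 15200.00, centroid at (80.00, 47.50).
semicircular end: A = ½π·47.5² = 3544.11, centroid at (180.16, 47.50).
ΣA = 18744.11 in², ΣAx̄ = 1854505.39 in³, ΣAȳ = 890345.19 in³.
x̄ = 1854505.39/18744.11 = 98.94 in; ȳ = 890345.19/18744.11 = 47.50 in.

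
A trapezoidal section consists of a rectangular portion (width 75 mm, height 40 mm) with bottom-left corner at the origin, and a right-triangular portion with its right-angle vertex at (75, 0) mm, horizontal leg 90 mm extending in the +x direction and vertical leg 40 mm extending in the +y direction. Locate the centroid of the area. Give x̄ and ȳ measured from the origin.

rectangular portion: A = 75 × 40 = 3000.00, centroid at (37.50, 20.00).
triangular portion: A = ½·90·40 = 1800.00, centroid at (105.00, 13.33).
ΣA = 4800.00 mm², ΣAx̄ = 301500.00 mm³, ΣAȳ = 84000.00 mm³.
x̄ = 301500.00/4800.00 = 62.81 mm; ȳ = 84000.00/4800.00 = 17.50 mm.

x̄ = 62.81 mm, ȳ = 17.50 mm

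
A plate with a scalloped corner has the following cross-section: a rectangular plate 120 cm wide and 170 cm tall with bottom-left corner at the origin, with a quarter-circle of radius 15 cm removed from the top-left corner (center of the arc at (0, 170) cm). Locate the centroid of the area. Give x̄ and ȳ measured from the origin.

x̄ = 60.47 cm, ȳ = 84.31 cm

plate: A = 120 × 170 = 20400.00, centroid at (60.00, 85.00).
removed quarter-circle: A = −¼π·15² = -176.71, centroid at (6.37, 163.63).
ΣA = 20223.29 cm², ΣAx̄ = 1222875.00 cm³, ΣAȳ = 1705083.52 cm³.
x̄ = 1222875.00/20223.29 = 60.47 cm; ȳ = 1705083.52/20223.29 = 84.31 cm.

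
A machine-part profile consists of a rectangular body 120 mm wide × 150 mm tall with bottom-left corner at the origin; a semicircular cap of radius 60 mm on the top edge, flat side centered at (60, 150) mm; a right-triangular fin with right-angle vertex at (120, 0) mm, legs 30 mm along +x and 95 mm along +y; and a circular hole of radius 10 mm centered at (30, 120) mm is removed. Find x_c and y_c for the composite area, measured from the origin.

x_c = 64.41 mm, y_c = 94.88 mm

Part | A | x̄ᵢ | ȳᵢ | A·x̄ᵢ | A·ȳᵢ
rectangular body | 18000.00 | 60.00 | 75.00 | 1080000.00 | 1350000.00
semicircular top | 5654.87 | 60.00 | 175.46 | 339292.01 | 992230.02
triangular fin | 1425.00 | 130.00 | 31.67 | 185250.00 | 45125.00
hole | -314.16 | 30.00 | 120.00 | -9424.78 | -37699.11
Σ | 24765.71 |  |  | 1595117.23 | 2349655.90
x_c = 1595117.23 / 24765.71 = 64.41 mm
y_c = 2349655.90 / 24765.71 = 94.88 mm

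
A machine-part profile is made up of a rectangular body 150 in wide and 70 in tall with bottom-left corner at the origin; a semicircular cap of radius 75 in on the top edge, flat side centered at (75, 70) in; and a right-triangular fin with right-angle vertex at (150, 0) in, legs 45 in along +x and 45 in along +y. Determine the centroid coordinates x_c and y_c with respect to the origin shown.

x_c = 79.48 in, y_c = 63.02 in

rectangular body: A = 150 × 70 = 10500.00, centroid at (75.00, 35.00).
semicircular top: A = ½π·75² = 8835.73, centroid at (75.00, 101.83).
triangular fin: A = ½·45·45 = 1012.50, centroid at (165.00, 15.00).
ΣA = 20348.23 in², ΣAx_c = 1617242.20 in³, ΣAy_c = 1282438.55 in³.
x_c = 1617242.20/20348.23 = 79.48 in; y_c = 1282438.55/20348.23 = 63.02 in.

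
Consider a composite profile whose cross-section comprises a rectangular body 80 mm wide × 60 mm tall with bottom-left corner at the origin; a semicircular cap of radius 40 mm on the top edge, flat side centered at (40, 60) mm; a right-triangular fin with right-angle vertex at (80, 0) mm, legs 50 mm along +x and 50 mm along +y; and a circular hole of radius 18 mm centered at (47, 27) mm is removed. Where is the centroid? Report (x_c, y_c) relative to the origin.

x_c = 48.44 mm, y_c = 43.84 mm

rectangular body: A = 80 × 60 = 4800.00, centroid at (40.00, 30.00).
semicircular top: A = ½π·40² = 2513.27, centroid at (40.00, 76.98).
triangular fin: A = ½·50·50 = 1250.00, centroid at (96.67, 16.67).
hole: A = −π·18² = -1017.88, centroid at (47.00, 27.00).
ΣA = 7545.40 mm²
ΣAx_c = (4800.00)(40.00) + (2513.27)(40.00) + (1250.00)(96.67) + (-1017.88)(47.00) = 365524.13 mm³
ΣAy_c = (4800.00)(30.00) + (2513.27)(76.98) + (1250.00)(16.67) + (-1017.88)(27.00) = 330813.79 mm³
x_c = 365524.13 / 7545.40 = 48.44 mm
y_c = 330813.79 / 7545.40 = 43.84 mm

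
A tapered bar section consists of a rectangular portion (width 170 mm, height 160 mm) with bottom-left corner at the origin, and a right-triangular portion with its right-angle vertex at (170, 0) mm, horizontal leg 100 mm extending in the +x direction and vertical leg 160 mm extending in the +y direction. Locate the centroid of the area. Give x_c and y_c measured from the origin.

Part | A | x̄ᵢ | ȳᵢ | A·x̄ᵢ | A·ȳᵢ
rectangular portion | 27200.00 | 85.00 | 80.00 | 2312000.00 | 2176000.00
triangular portion | 8000.00 | 203.33 | 53.33 | 1626666.67 | 426666.67
Σ | 35200.00 |  |  | 3938666.67 | 2602666.67
x_c = 3938666.67 / 35200.00 = 111.89 mm
y_c = 2602666.67 / 35200.00 = 73.94 mm

x_c = 111.89 mm, y_c = 73.94 mm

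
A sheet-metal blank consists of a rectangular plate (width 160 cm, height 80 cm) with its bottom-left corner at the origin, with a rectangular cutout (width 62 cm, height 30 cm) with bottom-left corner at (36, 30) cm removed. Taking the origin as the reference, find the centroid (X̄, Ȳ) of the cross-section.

plate: A = 160 × 80 = 12800.00, centroid at (80.00, 40.00).
hole: A = −(62 × 30) = -1860.00, centroid at (67.00, 45.00).
ΣA = 10940.00 cm², ΣAX̄ = 899380.00 cm³, ΣAȲ = 428300.00 cm³.
X̄ = 899380.00/10940.00 = 82.21 cm; Ȳ = 428300.00/10940.00 = 39.15 cm.

X̄ = 82.21 cm, Ȳ = 39.15 cm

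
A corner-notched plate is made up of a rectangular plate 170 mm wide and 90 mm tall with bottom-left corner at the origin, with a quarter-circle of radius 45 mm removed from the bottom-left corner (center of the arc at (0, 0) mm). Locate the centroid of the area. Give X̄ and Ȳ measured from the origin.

Part | A | x̄ᵢ | ȳᵢ | A·x̄ᵢ | A·ȳᵢ
plate | 15300.00 | 85.00 | 45.00 | 1300500.00 | 688500.00
removed quarter-circle | -1590.43 | 19.10 | 19.10 | -30375.00 | -30375.00
Σ | 13709.57 |  |  | 1270125.00 | 658125.00
X̄ = 1270125.00 / 13709.57 = 92.65 mm
Ȳ = 658125.00 / 13709.57 = 48.00 mm

X̄ = 92.65 mm, Ȳ = 48.00 mm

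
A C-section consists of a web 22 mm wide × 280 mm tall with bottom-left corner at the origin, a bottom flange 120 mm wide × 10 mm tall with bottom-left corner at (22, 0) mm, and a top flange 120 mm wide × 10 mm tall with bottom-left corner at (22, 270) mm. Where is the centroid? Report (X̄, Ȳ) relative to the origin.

X̄ = 30.91 mm, Ȳ = 140.00 mm

web: A = 22 × 280 = 6160.00, centroid at (11.00, 140.00).
bottom flange: A = 120 × 10 = 1200.00, centroid at (82.00, 5.00).
top flange: A = 120 × 10 = 1200.00, centroid at (82.00, 275.00).
ΣA = 8560.00 mm²
ΣAX̄ = (6160.00)(11.00) + (1200.00)(82.00) + (1200.00)(82.00) = 264560.00 mm³
ΣAȲ = (6160.00)(140.00) + (1200.00)(5.00) + (1200.00)(275.00) = 1198400.00 mm³
X̄ = 264560.00 / 8560.00 = 30.91 mm
Ȳ = 1198400.00 / 8560.00 = 140.00 mm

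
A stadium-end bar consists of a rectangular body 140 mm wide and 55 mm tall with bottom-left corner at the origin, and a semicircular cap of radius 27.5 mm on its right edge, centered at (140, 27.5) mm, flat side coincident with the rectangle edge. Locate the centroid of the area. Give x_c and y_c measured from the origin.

x_c = 80.92 mm, y_c = 27.50 mm

rectangular body: A = 140 × 55 = 7700.00, centroid at (70.00, 27.50).
semicircular end: A = ½π·27.5² = 1187.91, centroid at (151.67, 27.50).
ΣA = 8887.91 mm², ΣAx_c = 719172.64 mm³, ΣAy_c = 244417.65 mm³.
x_c = 719172.64/8887.91 = 80.92 mm; y_c = 244417.65/8887.91 = 27.50 mm.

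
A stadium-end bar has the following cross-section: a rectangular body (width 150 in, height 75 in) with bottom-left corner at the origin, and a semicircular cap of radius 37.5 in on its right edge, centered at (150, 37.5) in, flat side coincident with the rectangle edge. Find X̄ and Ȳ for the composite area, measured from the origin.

X̄ = 89.92 in, Ȳ = 37.50 in

rectangular body: A = 150 × 75 = 11250.00, centroid at (75.00, 37.50).
semicircular end: A = ½π·37.5² = 2208.93, centroid at (165.92, 37.50).
ΣA = 13458.93 in²
ΣAX̄ = (11250.00)(75.00) + (2208.93)(165.92) = 1210246.10 in³
ΣAȲ = (11250.00)(37.50) + (2208.93)(37.50) = 504709.96 in³
X̄ = 1210246.10 / 13458.93 = 89.92 in
Ȳ = 504709.96 / 13458.93 = 37.50 in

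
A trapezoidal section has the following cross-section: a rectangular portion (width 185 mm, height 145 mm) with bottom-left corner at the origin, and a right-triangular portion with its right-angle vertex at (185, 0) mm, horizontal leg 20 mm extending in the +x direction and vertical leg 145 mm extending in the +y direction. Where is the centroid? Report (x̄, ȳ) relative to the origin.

x̄ = 97.59 mm, ȳ = 71.26 mm

Part | A | x̄ᵢ | ȳᵢ | A·x̄ᵢ | A·ȳᵢ
rectangular portion | 26825.00 | 92.50 | 72.50 | 2481312.50 | 1944812.50
triangular portion | 1450.00 | 191.67 | 48.33 | 277916.67 | 70083.33
Σ | 28275.00 |  |  | 2759229.17 | 2014895.83
x̄ = 2759229.17 / 28275.00 = 97.59 mm
ȳ = 2014895.83 / 28275.00 = 71.26 mm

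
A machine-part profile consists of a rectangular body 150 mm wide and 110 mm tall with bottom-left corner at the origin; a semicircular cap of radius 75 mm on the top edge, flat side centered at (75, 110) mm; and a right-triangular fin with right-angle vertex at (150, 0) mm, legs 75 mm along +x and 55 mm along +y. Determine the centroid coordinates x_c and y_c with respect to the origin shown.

x_c = 82.53 mm, y_c = 80.24 mm

rectangular body: A = 150 × 110 = 16500.00, centroid at (75.00, 55.00).
semicircular top: A = ½π·75² = 8835.73, centroid at (75.00, 141.83).
triangular fin: A = ½·75·55 = 2062.50, centroid at (175.00, 18.33).
ΣA = 27398.23 mm²
ΣAx_c = (16500.00)(75.00) + (8835.73)(75.00) + (2062.50)(175.00) = 2261117.20 mm³
ΣAy_c = (16500.00)(55.00) + (8835.73)(141.83) + (2062.50)(18.33) = 2198492.73 mm³
x_c = 2261117.20 / 27398.23 = 82.53 mm
y_c = 2198492.73 / 27398.23 = 80.24 mm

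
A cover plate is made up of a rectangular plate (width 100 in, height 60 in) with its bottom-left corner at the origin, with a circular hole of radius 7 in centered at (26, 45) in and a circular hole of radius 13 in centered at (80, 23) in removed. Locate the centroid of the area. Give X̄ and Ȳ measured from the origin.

plate: A = 100 × 60 = 6000.00, centroid at (50.00, 30.00).
hole 1: A = −π·7² = -153.94, centroid at (26.00, 45.00).
hole 2: A = −π·13² = -530.93, centroid at (80.00, 23.00).
ΣA = 5315.13 in²
ΣAX̄ = (6000.00)(50.00) + (-153.94)(26.00) + (-530.93)(80.00) = 253523.28 in³
ΣAȲ = (6000.00)(30.00) + (-153.94)(45.00) + (-530.93)(23.00) = 160861.42 in³
X̄ = 253523.28 / 5315.13 = 47.70 in
Ȳ = 160861.42 / 5315.13 = 30.26 in

X̄ = 47.70 in, Ȳ = 30.26 in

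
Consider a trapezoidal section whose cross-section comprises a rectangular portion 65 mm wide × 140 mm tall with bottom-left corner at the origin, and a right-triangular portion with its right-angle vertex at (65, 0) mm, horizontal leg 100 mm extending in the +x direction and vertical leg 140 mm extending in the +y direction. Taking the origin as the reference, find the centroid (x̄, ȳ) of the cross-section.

x̄ = 61.12 mm, ȳ = 59.86 mm

rectangular portion: A = 65 × 140 = 9100.00, centroid at (32.50, 70.00).
triangular portion: A = ½·100·140 = 7000.00, centroid at (98.33, 46.67).
ΣA = 16100.00 mm², ΣAx̄ = 984083.33 mm³, ΣAȳ = 963666.67 mm³.
x̄ = 984083.33/16100.00 = 61.12 mm; ȳ = 963666.67/16100.00 = 59.86 mm.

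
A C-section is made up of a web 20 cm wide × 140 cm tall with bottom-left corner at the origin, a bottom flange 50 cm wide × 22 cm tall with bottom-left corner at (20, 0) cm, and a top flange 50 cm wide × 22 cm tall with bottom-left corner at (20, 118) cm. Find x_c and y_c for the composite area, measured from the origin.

Part | A | x̄ᵢ | ȳᵢ | A·x̄ᵢ | A·ȳᵢ
web | 2800.00 | 10.00 | 70.00 | 28000.00 | 196000.00
bottom flange | 1100.00 | 45.00 | 11.00 | 49500.00 | 12100.00
top flange | 1100.00 | 45.00 | 129.00 | 49500.00 | 141900.00
Σ | 5000.00 |  |  | 127000.00 | 350000.00
x_c = 127000.00 / 5000.00 = 25.40 cm
y_c = 350000.00 / 5000.00 = 70.00 cm

x_c = 25.40 cm, y_c = 70.00 cm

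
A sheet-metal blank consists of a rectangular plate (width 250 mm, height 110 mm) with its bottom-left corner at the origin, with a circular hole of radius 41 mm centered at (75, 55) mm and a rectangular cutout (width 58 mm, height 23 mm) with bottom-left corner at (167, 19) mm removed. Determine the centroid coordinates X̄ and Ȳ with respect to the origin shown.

plate: A = 250 × 110 = 27500.00, centroid at (125.00, 55.00).
hole 1: A = −π·41² = -5281.02, centroid at (75.00, 55.00).
hole 2: A = −(58 × 23) = -1334.00, centroid at (196.00, 30.50).
ΣA = 20884.98 mm²
ΣAX̄ = (27500.00)(125.00) + (-5281.02)(75.00) + (-1334.00)(196.00) = 2779959.71 mm³
ΣAȲ = (27500.00)(55.00) + (-5281.02)(55.00) + (-1334.00)(30.50) = 1181357.05 mm³
X̄ = 2779959.71 / 20884.98 = 133.11 mm
Ȳ = 1181357.05 / 20884.98 = 56.56 mm

X̄ = 133.11 mm, Ȳ = 56.56 mm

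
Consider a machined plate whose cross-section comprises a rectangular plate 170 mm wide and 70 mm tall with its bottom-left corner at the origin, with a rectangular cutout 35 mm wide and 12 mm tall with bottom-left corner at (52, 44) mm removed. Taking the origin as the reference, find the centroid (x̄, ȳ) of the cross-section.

x̄ = 85.57 mm, ȳ = 34.45 mm

plate: A = 170 × 70 = 11900.00, centroid at (85.00, 35.00).
hole: A = −(35 × 12) = -420.00, centroid at (69.50, 50.00).
ΣA = 11480.00 mm²
ΣAx̄ = (11900.00)(85.00) + (-420.00)(69.50) = 982310.00 mm³
ΣAȳ = (11900.00)(35.00) + (-420.00)(50.00) = 395500.00 mm³
x̄ = 982310.00 / 11480.00 = 85.57 mm
ȳ = 395500.00 / 11480.00 = 34.45 mm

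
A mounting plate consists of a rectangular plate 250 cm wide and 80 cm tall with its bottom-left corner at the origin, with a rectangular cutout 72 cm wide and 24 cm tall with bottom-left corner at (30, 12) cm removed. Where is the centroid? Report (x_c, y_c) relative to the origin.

x_c = 130.58 cm, y_c = 41.51 cm

Part | A | x̄ᵢ | ȳᵢ | A·x̄ᵢ | A·ȳᵢ
plate | 20000.00 | 125.00 | 40.00 | 2500000.00 | 800000.00
hole | -1728.00 | 66.00 | 24.00 | -114048.00 | -41472.00
Σ | 18272.00 |  |  | 2385952.00 | 758528.00
x_c = 2385952.00 / 18272.00 = 130.58 cm
y_c = 758528.00 / 18272.00 = 41.51 cm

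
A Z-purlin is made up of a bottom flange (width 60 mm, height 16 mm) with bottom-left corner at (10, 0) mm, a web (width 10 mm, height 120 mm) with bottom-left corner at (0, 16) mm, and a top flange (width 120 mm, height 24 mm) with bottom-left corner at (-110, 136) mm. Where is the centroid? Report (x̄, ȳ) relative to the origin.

x̄ = -19.76 mm, ȳ = 104.19 mm

bottom flange: A = 60 × 16 = 960.00, centroid at (40.00, 8.00).
web: A = 10 × 120 = 1200.00, centroid at (5.00, 76.00).
top flange: A = 120 × 24 = 2880.00, centroid at (-50.00, 148.00).
ΣA = 5040.00 mm²
ΣAx̄ = (960.00)(40.00) + (1200.00)(5.00) + (2880.00)(-50.00) = -99600.00 mm³
ΣAȳ = (960.00)(8.00) + (1200.00)(76.00) + (2880.00)(148.00) = 525120.00 mm³
x̄ = -99600.00 / 5040.00 = -19.76 mm
ȳ = 525120.00 / 5040.00 = 104.19 mm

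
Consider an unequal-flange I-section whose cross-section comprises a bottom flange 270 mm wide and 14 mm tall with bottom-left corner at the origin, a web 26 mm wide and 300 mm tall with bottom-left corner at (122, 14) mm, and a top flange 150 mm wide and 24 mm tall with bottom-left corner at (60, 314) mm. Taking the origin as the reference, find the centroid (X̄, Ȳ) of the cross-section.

X̄ = 135.00 mm, Ȳ = 163.32 mm

bottom flange: A = 270 × 14 = 3780.00, centroid at (135.00, 7.00).
web: A = 26 × 300 = 7800.00, centroid at (135.00, 164.00).
top flange: A = 150 × 24 = 3600.00, centroid at (135.00, 326.00).
ΣA = 15180.00 mm², ΣAX̄ = 2049300.00 mm³, ΣAȲ = 2479260.00 mm³.
X̄ = 2049300.00/15180.00 = 135.00 mm; Ȳ = 2479260.00/15180.00 = 163.32 mm.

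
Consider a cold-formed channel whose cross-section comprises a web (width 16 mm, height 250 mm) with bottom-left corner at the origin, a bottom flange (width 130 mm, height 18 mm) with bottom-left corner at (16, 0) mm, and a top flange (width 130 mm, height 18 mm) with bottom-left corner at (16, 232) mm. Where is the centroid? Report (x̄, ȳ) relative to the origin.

Part | A | x̄ᵢ | ȳᵢ | A·x̄ᵢ | A·ȳᵢ
web | 4000.00 | 8.00 | 125.00 | 32000.00 | 500000.00
bottom flange | 2340.00 | 81.00 | 9.00 | 189540.00 | 21060.00
top flange | 2340.00 | 81.00 | 241.00 | 189540.00 | 563940.00
Σ | 8680.00 |  |  | 411080.00 | 1085000.00
x̄ = 411080.00 / 8680.00 = 47.36 mm
ȳ = 1085000.00 / 8680.00 = 125.00 mm

x̄ = 47.36 mm, ȳ = 125.00 mm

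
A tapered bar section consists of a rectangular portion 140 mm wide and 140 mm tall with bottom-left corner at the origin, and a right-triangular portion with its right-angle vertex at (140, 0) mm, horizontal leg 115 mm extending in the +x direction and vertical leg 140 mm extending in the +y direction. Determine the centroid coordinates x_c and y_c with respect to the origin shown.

x_c = 101.54 mm, y_c = 63.21 mm

rectangular portion: A = 140 × 140 = 19600.00, centroid at (70.00, 70.00).
triangular portion: A = ½·115·140 = 8050.00, centroid at (178.33, 46.67).
ΣA = 27650.00 mm²
ΣAx_c = (19600.00)(70.00) + (8050.00)(178.33) = 2807583.33 mm³
ΣAy_c = (19600.00)(70.00) + (8050.00)(46.67) = 1747666.67 mm³
x_c = 2807583.33 / 27650.00 = 101.54 mm
y_c = 1747666.67 / 27650.00 = 63.21 mm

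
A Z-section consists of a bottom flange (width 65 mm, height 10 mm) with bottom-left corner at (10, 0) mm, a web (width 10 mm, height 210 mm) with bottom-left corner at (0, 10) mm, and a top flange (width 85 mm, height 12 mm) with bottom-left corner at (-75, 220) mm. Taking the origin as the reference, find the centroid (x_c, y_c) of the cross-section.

bottom flange: A = 65 × 10 = 650.00, centroid at (42.50, 5.00).
web: A = 10 × 210 = 2100.00, centroid at (5.00, 115.00).
top flange: A = 85 × 12 = 1020.00, centroid at (-32.50, 226.00).
ΣA = 3770.00 mm²
ΣAx_c = (650.00)(42.50) + (2100.00)(5.00) + (1020.00)(-32.50) = 4975.00 mm³
ΣAy_c = (650.00)(5.00) + (2100.00)(115.00) + (1020.00)(226.00) = 475270.00 mm³
x_c = 4975.00 / 3770.00 = 1.32 mm
y_c = 475270.00 / 3770.00 = 126.07 mm

x_c = 1.32 mm, y_c = 126.07 mm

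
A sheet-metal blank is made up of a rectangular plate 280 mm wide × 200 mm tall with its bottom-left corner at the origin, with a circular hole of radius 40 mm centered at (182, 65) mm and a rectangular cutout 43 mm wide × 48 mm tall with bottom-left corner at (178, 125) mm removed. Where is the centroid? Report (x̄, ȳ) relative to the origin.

Part | A | x̄ᵢ | ȳᵢ | A·x̄ᵢ | A·ȳᵢ
plate | 56000.00 | 140.00 | 100.00 | 7840000.00 | 5600000.00
hole 1 | -5026.55 | 182.00 | 65.00 | -914831.78 | -326725.64
hole 2 | -2064.00 | 199.50 | 149.00 | -411768.00 | -307536.00
Σ | 48909.45 |  |  | 6513400.22 | 4965738.36
x̄ = 6513400.22 / 48909.45 = 133.17 mm
ȳ = 4965738.36 / 48909.45 = 101.53 mm

x̄ = 133.17 mm, ȳ = 101.53 mm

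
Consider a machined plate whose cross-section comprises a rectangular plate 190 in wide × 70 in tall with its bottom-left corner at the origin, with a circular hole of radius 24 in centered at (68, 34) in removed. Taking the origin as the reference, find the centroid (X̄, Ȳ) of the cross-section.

X̄ = 99.25 in, Ȳ = 35.16 in

Part | A | x̄ᵢ | ȳᵢ | A·x̄ᵢ | A·ȳᵢ
plate | 13300.00 | 95.00 | 35.00 | 1263500.00 | 465500.00
hole | -1809.56 | 68.00 | 34.00 | -123049.90 | -61524.95
Σ | 11490.44 |  |  | 1140450.10 | 403975.05
X̄ = 1140450.10 / 11490.44 = 99.25 in
Ȳ = 403975.05 / 11490.44 = 35.16 in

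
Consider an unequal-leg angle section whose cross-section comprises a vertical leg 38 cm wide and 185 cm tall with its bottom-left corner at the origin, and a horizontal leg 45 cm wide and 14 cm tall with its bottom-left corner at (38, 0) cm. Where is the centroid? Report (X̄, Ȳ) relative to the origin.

vertical leg: A = 38 × 185 = 7030.00, centroid at (19.00, 92.50).
horizontal leg: A = 45 × 14 = 630.00, centroid at (60.50, 7.00).
ΣA = 7660.00 cm²
ΣAX̄ = (7030.00)(19.00) + (630.00)(60.50) = 171685.00 cm³
ΣAȲ = (7030.00)(92.50) + (630.00)(7.00) = 654685.00 cm³
X̄ = 171685.00 / 7660.00 = 22.41 cm
Ȳ = 654685.00 / 7660.00 = 85.47 cm

X̄ = 22.41 cm, Ȳ = 85.47 cm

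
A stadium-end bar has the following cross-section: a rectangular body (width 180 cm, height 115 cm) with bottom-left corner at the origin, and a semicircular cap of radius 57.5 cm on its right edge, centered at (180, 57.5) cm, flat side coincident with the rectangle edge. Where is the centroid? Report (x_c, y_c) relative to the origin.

x_c = 112.95 cm, y_c = 57.50 cm

Part | A | x̄ᵢ | ȳᵢ | A·x̄ᵢ | A·ȳᵢ
rectangular body | 20700.00 | 90.00 | 57.50 | 1863000.00 | 1190250.00
semicircular end | 5193.45 | 204.40 | 57.50 | 1061559.75 | 298623.11
Σ | 25893.45 |  |  | 2924559.75 | 1488873.11
x_c = 2924559.75 / 25893.45 = 112.95 cm
y_c = 1488873.11 / 25893.45 = 57.50 cm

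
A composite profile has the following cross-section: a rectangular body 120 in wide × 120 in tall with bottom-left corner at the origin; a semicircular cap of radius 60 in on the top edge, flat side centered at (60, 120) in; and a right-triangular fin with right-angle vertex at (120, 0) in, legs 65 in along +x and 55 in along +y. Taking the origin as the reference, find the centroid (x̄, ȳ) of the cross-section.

rectangular body: A = 120 × 120 = 14400.00, centroid at (60.00, 60.00).
semicircular top: A = ½π·60² = 5654.87, centroid at (60.00, 145.46).
triangular fin: A = ½·65·55 = 1787.50, centroid at (141.67, 18.33).
ΣA = 21842.37 in², ΣAx̄ = 1456521.17 in³, ΣAȳ = 1719354.85 in³.
x̄ = 1456521.17/21842.37 = 66.68 in; ȳ = 1719354.85/21842.37 = 78.72 in.

x̄ = 66.68 in, ȳ = 78.72 in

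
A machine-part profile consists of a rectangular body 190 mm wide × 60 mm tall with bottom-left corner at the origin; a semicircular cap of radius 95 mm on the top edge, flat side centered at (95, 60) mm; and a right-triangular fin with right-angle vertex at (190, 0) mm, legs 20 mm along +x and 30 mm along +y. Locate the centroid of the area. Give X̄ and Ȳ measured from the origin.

X̄ = 96.18 mm, Ȳ = 68.29 mm

Part | A | x̄ᵢ | ȳᵢ | A·x̄ᵢ | A·ȳᵢ
rectangular body | 11400.00 | 95.00 | 30.00 | 1083000.00 | 342000.00
semicircular top | 14176.44 | 95.00 | 100.32 | 1346761.50 | 1422169.54
triangular fin | 300.00 | 196.67 | 10.00 | 59000.00 | 3000.00
Σ | 25876.44 |  |  | 2488761.50 | 1767169.54
X̄ = 2488761.50 / 25876.44 = 96.18 mm
Ȳ = 1767169.54 / 25876.44 = 68.29 mm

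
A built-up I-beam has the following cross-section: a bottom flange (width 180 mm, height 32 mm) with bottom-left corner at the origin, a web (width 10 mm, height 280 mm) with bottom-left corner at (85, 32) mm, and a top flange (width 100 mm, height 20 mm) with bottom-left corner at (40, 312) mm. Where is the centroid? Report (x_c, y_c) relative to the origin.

bottom flange: A = 180 × 32 = 5760.00, centroid at (90.00, 16.00).
web: A = 10 × 280 = 2800.00, centroid at (90.00, 172.00).
top flange: A = 100 × 20 = 2000.00, centroid at (90.00, 322.00).
ΣA = 10560.00 mm², ΣAx_c = 950400.00 mm³, ΣAy_c = 1217760.00 mm³.
x_c = 950400.00/10560.00 = 90.00 mm; y_c = 1217760.00/10560.00 = 115.32 mm.

x_c = 90.00 mm, y_c = 115.32 mm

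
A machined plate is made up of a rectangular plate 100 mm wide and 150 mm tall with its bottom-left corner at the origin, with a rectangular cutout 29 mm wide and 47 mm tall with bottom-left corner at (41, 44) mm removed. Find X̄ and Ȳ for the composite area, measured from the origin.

X̄ = 49.45 mm, Ȳ = 75.75 mm

plate: A = 100 × 150 = 15000.00, centroid at (50.00, 75.00).
hole: A = −(29 × 47) = -1363.00, centroid at (55.50, 67.50).
ΣA = 13637.00 mm²
ΣAX̄ = (15000.00)(50.00) + (-1363.00)(55.50) = 674353.50 mm³
ΣAȲ = (15000.00)(75.00) + (-1363.00)(67.50) = 1032997.50 mm³
X̄ = 674353.50 / 13637.00 = 49.45 mm
Ȳ = 1032997.50 / 13637.00 = 75.75 mm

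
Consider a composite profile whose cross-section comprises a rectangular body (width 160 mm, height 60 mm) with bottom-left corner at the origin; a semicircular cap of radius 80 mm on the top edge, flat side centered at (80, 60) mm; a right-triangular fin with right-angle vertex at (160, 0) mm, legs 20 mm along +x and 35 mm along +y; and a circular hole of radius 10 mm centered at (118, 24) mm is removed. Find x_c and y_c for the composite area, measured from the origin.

x_c = 80.93 mm, y_c = 62.42 mm

rectangular body: A = 160 × 60 = 9600.00, centroid at (80.00, 30.00).
semicircular top: A = ½π·80² = 10053.10, centroid at (80.00, 93.95).
triangular fin: A = ½·20·35 = 350.00, centroid at (166.67, 11.67).
hole: A = −π·10² = -314.16, centroid at (118.00, 24.00).
ΣA = 19688.94 mm², ΣAx_c = 1593510.26 mm³, ΣAy_c = 1229062.63 mm³.
x_c = 1593510.26/19688.94 = 80.93 mm; y_c = 1229062.63/19688.94 = 62.42 mm.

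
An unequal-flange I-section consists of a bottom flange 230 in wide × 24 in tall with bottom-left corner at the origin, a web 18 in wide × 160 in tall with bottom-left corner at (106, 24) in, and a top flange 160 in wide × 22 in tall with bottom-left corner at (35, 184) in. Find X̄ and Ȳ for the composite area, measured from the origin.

X̄ = 115.00 in, Ȳ = 88.27 in

bottom flange: A = 230 × 24 = 5520.00, centroid at (115.00, 12.00).
web: A = 18 × 160 = 2880.00, centroid at (115.00, 104.00).
top flange: A = 160 × 22 = 3520.00, centroid at (115.00, 195.00).
ΣA = 11920.00 in², ΣAX̄ = 1370800.00 in³, ΣAȲ = 1052160.00 in³.
X̄ = 1370800.00/11920.00 = 115.00 in; Ȳ = 1052160.00/11920.00 = 88.27 in.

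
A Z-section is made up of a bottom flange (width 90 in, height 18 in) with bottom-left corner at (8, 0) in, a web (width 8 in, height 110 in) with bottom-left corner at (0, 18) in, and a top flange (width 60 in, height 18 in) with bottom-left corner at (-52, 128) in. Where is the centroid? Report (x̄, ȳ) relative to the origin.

bottom flange: A = 90 × 18 = 1620.00, centroid at (53.00, 9.00).
web: A = 8 × 110 = 880.00, centroid at (4.00, 73.00).
top flange: A = 60 × 18 = 1080.00, centroid at (-22.00, 137.00).
ΣA = 3580.00 in²
ΣAx̄ = (1620.00)(53.00) + (880.00)(4.00) + (1080.00)(-22.00) = 65620.00 in³
ΣAȳ = (1620.00)(9.00) + (880.00)(73.00) + (1080.00)(137.00) = 226780.00 in³
x̄ = 65620.00 / 3580.00 = 18.33 in
ȳ = 226780.00 / 3580.00 = 63.35 in

x̄ = 18.33 in, ȳ = 63.35 in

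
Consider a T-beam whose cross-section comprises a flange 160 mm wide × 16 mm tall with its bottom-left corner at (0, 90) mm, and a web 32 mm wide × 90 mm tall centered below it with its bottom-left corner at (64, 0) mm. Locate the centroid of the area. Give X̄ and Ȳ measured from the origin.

web: A = 32 × 90 = 2880.00, centroid at (80.00, 45.00).
flange: A = 160 × 16 = 2560.00, centroid at (80.00, 98.00).
ΣA = 5440.00 mm²
ΣAX̄ = (2880.00)(80.00) + (2560.00)(80.00) = 435200.00 mm³
ΣAȲ = (2880.00)(45.00) + (2560.00)(98.00) = 380480.00 mm³
X̄ = 435200.00 / 5440.00 = 80.00 mm
Ȳ = 380480.00 / 5440.00 = 69.94 mm

X̄ = 80.00 mm, Ȳ = 69.94 mm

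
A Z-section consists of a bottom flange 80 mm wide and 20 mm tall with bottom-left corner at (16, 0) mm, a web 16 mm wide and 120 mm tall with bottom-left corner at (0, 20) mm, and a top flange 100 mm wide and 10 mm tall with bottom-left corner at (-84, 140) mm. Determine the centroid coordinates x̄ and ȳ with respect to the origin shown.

x̄ = 15.70 mm, ȳ = 69.60 mm

bottom flange: A = 80 × 20 = 1600.00, centroid at (56.00, 10.00).
web: A = 16 × 120 = 1920.00, centroid at (8.00, 80.00).
top flange: A = 100 × 10 = 1000.00, centroid at (-34.00, 145.00).
ΣA = 4520.00 mm², ΣAx̄ = 70960.00 mm³, ΣAȳ = 314600.00 mm³.
x̄ = 70960.00/4520.00 = 15.70 mm; ȳ = 314600.00/4520.00 = 69.60 mm.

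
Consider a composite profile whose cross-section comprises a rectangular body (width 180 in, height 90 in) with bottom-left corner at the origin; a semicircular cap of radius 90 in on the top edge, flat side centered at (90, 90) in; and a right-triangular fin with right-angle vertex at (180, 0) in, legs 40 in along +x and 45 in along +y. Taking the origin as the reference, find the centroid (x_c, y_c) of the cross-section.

x_c = 93.12 in, y_c = 79.59 in

rectangular body: A = 180 × 90 = 16200.00, centroid at (90.00, 45.00).
semicircular top: A = ½π·90² = 12723.45, centroid at (90.00, 128.20).
triangular fin: A = ½·40·45 = 900.00, centroid at (193.33, 15.00).
ΣA = 29823.45 in²
ΣAx_c = (16200.00)(90.00) + (12723.45)(90.00) + (900.00)(193.33) = 2777110.52 in³
ΣAy_c = (16200.00)(45.00) + (12723.45)(128.20) + (900.00)(15.00) = 2373610.52 in³
x_c = 2777110.52 / 29823.45 = 93.12 in
y_c = 2373610.52 / 29823.45 = 79.59 in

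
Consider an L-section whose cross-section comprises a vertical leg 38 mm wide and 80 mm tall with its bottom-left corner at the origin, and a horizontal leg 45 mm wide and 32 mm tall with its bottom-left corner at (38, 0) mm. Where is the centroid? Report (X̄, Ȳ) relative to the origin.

X̄ = 32.34 mm, Ȳ = 32.29 mm

vertical leg: A = 38 × 80 = 3040.00, centroid at (19.00, 40.00).
horizontal leg: A = 45 × 32 = 1440.00, centroid at (60.50, 16.00).
ΣA = 4480.00 mm², ΣAX̄ = 144880.00 mm³, ΣAȲ = 144640.00 mm³.
X̄ = 144880.00/4480.00 = 32.34 mm; Ȳ = 144640.00/4480.00 = 32.29 mm.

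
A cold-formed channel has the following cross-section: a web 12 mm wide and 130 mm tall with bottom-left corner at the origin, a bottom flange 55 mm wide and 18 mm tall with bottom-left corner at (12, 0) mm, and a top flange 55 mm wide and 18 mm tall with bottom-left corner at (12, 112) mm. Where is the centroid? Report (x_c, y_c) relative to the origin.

Part | A | x̄ᵢ | ȳᵢ | A·x̄ᵢ | A·ȳᵢ
web | 1560.00 | 6.00 | 65.00 | 9360.00 | 101400.00
bottom flange | 990.00 | 39.50 | 9.00 | 39105.00 | 8910.00
top flange | 990.00 | 39.50 | 121.00 | 39105.00 | 119790.00
Σ | 3540.00 |  |  | 87570.00 | 230100.00
x_c = 87570.00 / 3540.00 = 24.74 mm
y_c = 230100.00 / 3540.00 = 65.00 mm

x_c = 24.74 mm, y_c = 65.00 mm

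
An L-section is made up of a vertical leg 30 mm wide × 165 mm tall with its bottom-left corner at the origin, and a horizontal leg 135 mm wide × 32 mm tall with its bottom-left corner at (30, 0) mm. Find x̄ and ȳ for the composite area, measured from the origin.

vertical leg: A = 30 × 165 = 4950.00, centroid at (15.00, 82.50).
horizontal leg: A = 135 × 32 = 4320.00, centroid at (97.50, 16.00).
ΣA = 9270.00 mm², ΣAx̄ = 495450.00 mm³, ΣAȳ = 477495.00 mm³.
x̄ = 495450.00/9270.00 = 53.45 mm; ȳ = 477495.00/9270.00 = 51.51 mm.

x̄ = 53.45 mm, ȳ = 51.51 mm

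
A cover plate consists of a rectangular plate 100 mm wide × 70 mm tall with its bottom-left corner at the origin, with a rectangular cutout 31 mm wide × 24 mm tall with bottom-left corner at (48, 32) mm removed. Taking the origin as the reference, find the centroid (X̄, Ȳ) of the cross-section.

X̄ = 48.39 mm, Ȳ = 33.93 mm

Part | A | x̄ᵢ | ȳᵢ | A·x̄ᵢ | A·ȳᵢ
plate | 7000.00 | 50.00 | 35.00 | 350000.00 | 245000.00
hole | -744.00 | 63.50 | 44.00 | -47244.00 | -32736.00
Σ | 6256.00 |  |  | 302756.00 | 212264.00
X̄ = 302756.00 / 6256.00 = 48.39 mm
Ȳ = 212264.00 / 6256.00 = 33.93 mm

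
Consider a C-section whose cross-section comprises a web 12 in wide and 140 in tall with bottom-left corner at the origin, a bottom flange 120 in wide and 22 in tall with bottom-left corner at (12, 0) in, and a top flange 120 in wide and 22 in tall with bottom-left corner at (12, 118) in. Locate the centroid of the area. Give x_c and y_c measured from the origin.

web: A = 12 × 140 = 1680.00, centroid at (6.00, 70.00).
bottom flange: A = 120 × 22 = 2640.00, centroid at (72.00, 11.00).
top flange: A = 120 × 22 = 2640.00, centroid at (72.00, 129.00).
ΣA = 6960.00 in², ΣAx_c = 390240.00 in³, ΣAy_c = 487200.00 in³.
x_c = 390240.00/6960.00 = 56.07 in; y_c = 487200.00/6960.00 = 70.00 in.

x_c = 56.07 in, y_c = 70.00 in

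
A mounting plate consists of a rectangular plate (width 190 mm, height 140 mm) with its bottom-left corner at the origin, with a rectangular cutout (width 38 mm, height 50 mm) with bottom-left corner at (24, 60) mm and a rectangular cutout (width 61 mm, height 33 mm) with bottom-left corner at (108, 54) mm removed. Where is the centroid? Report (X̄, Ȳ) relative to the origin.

X̄ = 95.50 mm, Ȳ = 68.70 mm

plate: A = 190 × 140 = 26600.00, centroid at (95.00, 70.00).
hole 1: A = −(38 × 50) = -1900.00, centroid at (43.00, 85.00).
hole 2: A = −(61 × 33) = -2013.00, centroid at (138.50, 70.50).
ΣA = 22687.00 mm², ΣAX̄ = 2166499.50 mm³, ΣAȲ = 1558583.50 mm³.
X̄ = 2166499.50/22687.00 = 95.50 mm; Ȳ = 1558583.50/22687.00 = 68.70 mm.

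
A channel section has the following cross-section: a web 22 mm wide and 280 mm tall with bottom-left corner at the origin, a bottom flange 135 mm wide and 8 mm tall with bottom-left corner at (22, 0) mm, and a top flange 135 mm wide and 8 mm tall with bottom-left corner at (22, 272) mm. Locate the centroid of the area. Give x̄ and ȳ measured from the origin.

web: A = 22 × 280 = 6160.00, centroid at (11.00, 140.00).
bottom flange: A = 135 × 8 = 1080.00, centroid at (89.50, 4.00).
top flange: A = 135 × 8 = 1080.00, centroid at (89.50, 276.00).
ΣA = 8320.00 mm², ΣAx̄ = 261080.00 mm³, ΣAȳ = 1164800.00 mm³.
x̄ = 261080.00/8320.00 = 31.38 mm; ȳ = 1164800.00/8320.00 = 140.00 mm.

x̄ = 31.38 mm, ȳ = 140.00 mm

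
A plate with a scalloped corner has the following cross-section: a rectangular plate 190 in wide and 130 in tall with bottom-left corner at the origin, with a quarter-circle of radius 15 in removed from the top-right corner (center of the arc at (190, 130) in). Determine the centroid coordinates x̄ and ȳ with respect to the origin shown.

x̄ = 94.36 in, ȳ = 64.58 in

plate: A = 190 × 130 = 24700.00, centroid at (95.00, 65.00).
removed quarter-circle: A = −¼π·15² = -176.71, centroid at (183.63, 123.63).
ΣA = 24523.29 in²
ΣAx̄ = (24700.00)(95.00) + (-176.71)(183.63) = 2314049.23 in³
ΣAȳ = (24700.00)(65.00) + (-176.71)(123.63) = 1583652.10 in³
x̄ = 2314049.23 / 24523.29 = 94.36 in
ȳ = 1583652.10 / 24523.29 = 64.58 in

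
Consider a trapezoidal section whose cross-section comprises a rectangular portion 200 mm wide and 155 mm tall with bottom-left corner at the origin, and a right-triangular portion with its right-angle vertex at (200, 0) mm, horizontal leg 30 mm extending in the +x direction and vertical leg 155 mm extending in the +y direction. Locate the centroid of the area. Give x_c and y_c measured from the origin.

rectangular portion: A = 200 × 155 = 31000.00, centroid at (100.00, 77.50).
triangular portion: A = ½·30·155 = 2325.00, centroid at (210.00, 51.67).
ΣA = 33325.00 mm², ΣAx_c = 3588250.00 mm³, ΣAy_c = 2522625.00 mm³.
x_c = 3588250.00/33325.00 = 107.67 mm; y_c = 2522625.00/33325.00 = 75.70 mm.

x_c = 107.67 mm, y_c = 75.70 mm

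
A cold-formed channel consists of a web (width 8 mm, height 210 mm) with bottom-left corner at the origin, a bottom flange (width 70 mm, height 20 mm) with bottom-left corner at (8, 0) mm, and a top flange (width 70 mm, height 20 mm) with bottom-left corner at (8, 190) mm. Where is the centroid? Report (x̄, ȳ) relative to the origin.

x̄ = 28.38 mm, ȳ = 105.00 mm

web: A = 8 × 210 = 1680.00, centroid at (4.00, 105.00).
bottom flange: A = 70 × 20 = 1400.00, centroid at (43.00, 10.00).
top flange: A = 70 × 20 = 1400.00, centroid at (43.00, 200.00).
ΣA = 4480.00 mm², ΣAx̄ = 127120.00 mm³, ΣAȳ = 470400.00 mm³.
x̄ = 127120.00/4480.00 = 28.38 mm; ȳ = 470400.00/4480.00 = 105.00 mm.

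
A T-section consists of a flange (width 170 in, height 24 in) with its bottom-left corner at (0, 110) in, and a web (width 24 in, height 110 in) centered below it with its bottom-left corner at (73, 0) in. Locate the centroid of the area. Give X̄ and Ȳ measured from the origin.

X̄ = 85.00 in, Ȳ = 95.68 in

Part | A | x̄ᵢ | ȳᵢ | A·x̄ᵢ | A·ȳᵢ
web | 2640.00 | 85.00 | 55.00 | 224400.00 | 145200.00
flange | 4080.00 | 85.00 | 122.00 | 346800.00 | 497760.00
Σ | 6720.00 |  |  | 571200.00 | 642960.00
X̄ = 571200.00 / 6720.00 = 85.00 in
Ȳ = 642960.00 / 6720.00 = 95.68 in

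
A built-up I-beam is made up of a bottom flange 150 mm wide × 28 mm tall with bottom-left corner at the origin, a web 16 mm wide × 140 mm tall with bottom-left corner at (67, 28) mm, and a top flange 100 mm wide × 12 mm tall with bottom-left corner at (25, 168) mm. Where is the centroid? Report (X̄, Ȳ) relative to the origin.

X̄ = 75.00 mm, Ȳ = 63.76 mm

bottom flange: A = 150 × 28 = 4200.00, centroid at (75.00, 14.00).
web: A = 16 × 140 = 2240.00, centroid at (75.00, 98.00).
top flange: A = 100 × 12 = 1200.00, centroid at (75.00, 174.00).
ΣA = 7640.00 mm², ΣAX̄ = 573000.00 mm³, ΣAȲ = 487120.00 mm³.
X̄ = 573000.00/7640.00 = 75.00 mm; Ȳ = 487120.00/7640.00 = 63.76 mm.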